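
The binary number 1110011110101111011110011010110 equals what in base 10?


1110011110101111011110011010110 in decimal = 1943518422

1943518422


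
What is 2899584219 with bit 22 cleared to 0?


2899584219 & ~(1 << 22) = 2895389915

2895389915


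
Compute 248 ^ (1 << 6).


248 ^ (1 << 6) = 248 ^ 64 = 184

184


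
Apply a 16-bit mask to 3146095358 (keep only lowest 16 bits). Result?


3146095358 & 65535 = 39678

39678


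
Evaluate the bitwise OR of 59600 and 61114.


0b1110100011010000 | 0b1110111010111010 = 0b1110111011111010 = 61178

61178


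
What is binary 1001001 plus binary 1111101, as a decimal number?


1001001 + 1111101 = 11000110 = 198

198


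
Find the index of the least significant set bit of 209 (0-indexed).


0b11010001. Lowest set bit at position 0

0


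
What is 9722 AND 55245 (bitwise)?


0b10010111111010 & 0b1101011111001101 = 0b10111001000 = 1480

1480


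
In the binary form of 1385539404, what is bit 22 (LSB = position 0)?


0b1010010100101011010011101001100, position 22 = 0

0


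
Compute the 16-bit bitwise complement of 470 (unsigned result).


~0b111010110 = 0b1111111000101001 = 65065 (16-bit unsigned)

65065


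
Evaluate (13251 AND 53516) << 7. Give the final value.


Step 1: 13251 & 53516 = 4352
Step 2: 4352 << 7 = 557056

557056


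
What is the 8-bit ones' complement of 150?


150 ^ 255 = 105

105


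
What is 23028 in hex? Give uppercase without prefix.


23028 = 59F4 hex

59F4


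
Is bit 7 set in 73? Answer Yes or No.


0b1001001, bit 7 = 0. No

No


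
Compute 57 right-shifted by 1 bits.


0b111001 >> 1 = 0b11100 = 28

28


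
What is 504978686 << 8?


0b11110000110010101110011111110 << 8 = 0b1111000011001010111001111111000000000 = 129274543616

129274543616


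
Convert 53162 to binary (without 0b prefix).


53162 = 1100111110101010 in binary

1100111110101010


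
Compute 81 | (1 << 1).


81 | (1 << 1) = 81 | 2 = 83

83


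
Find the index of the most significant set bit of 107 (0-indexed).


0b1101011. Highest set bit at position 6

6


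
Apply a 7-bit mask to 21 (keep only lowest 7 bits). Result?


21 & 127 = 21

21


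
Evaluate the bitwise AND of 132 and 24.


0b10000100 & 0b11000 = 0b0 = 0

0


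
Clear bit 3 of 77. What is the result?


77 & ~(1 << 3) = 69

69


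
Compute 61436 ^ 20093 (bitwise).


0b1110111111111100 ^ 0b100111001111101 = 0b1010000110000001 = 41345

41345


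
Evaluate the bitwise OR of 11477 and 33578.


0b10110011010101 | 0b1000001100101010 = 0b1010111111111111 = 45055

45055


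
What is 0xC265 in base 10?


C265 hex = 49765 decimal

49765


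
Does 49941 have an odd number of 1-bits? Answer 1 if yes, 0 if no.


0b1100001100010101 has 7 ones => parity 1

1


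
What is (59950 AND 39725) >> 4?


Step 1: 59950 & 39725 = 35372
Step 2: 35372 >> 4 = 2210

2210


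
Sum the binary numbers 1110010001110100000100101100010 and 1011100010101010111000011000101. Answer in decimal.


1110010001110100000100101100010 + 1011100010101010111000011000101 = 11001110100011110111101000100111 = 3465509415

3465509415


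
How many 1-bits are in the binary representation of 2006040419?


0b1110111100100011011111101100011 has 20 set bits

20


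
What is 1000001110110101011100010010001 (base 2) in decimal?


1000001110110101011100010010001 in decimal = 1104853137

1104853137


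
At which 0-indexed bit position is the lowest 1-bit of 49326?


0b1100000010101110. Lowest set bit at position 1

1


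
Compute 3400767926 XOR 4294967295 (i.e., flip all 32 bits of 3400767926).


3400767926 ^ 4294967295 = 894199369

894199369


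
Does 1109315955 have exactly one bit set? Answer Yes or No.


0b1000010000111101101000101110011. Multiple bits set => No

No


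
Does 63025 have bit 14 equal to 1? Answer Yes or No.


0b1111011000110001, bit 14 = 1. Yes

Yes


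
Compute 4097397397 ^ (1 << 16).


4097397397 ^ (1 << 16) = 4097397397 ^ 65536 = 4097331861

4097331861


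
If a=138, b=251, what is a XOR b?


138 ^ 251 = 113

113


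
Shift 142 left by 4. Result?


0b10001110 << 4 = 0b100011100000 = 2272

2272


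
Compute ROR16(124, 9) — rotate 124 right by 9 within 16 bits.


Rotate 0b1111100 right by 9 (16-bit) = 0b11111000000000 = 15872

15872


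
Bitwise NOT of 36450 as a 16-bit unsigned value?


~0b1000111001100010 = 0b111000110011101 = 29085 (16-bit unsigned)

29085


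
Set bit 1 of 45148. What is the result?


45148 | (1 << 1) = 45148 | 2 = 45150

45150


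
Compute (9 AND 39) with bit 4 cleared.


Step 1: 9 & 39 = 1
Step 2: 1 & ~(1 << 4) = 1

1


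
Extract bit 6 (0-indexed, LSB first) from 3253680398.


0b11000001111011110011100100001110, position 6 = 0

0


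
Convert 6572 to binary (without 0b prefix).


6572 = 1100110101100 in binary

1100110101100


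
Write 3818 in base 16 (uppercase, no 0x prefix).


3818 = EEA hex

EEA


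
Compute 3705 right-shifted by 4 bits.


0b111001111001 >> 4 = 0b11100111 = 231

231


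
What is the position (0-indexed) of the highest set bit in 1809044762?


0b1101011110100111101010100011010. Highest set bit at position 30

30


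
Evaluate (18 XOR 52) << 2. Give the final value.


Step 1: 18 ^ 52 = 38
Step 2: 38 << 2 = 152

152


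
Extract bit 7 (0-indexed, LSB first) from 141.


0b10001101, position 7 = 1

1


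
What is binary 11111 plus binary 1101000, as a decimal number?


11111 + 1101000 = 10000111 = 135

135


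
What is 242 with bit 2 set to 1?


242 | (1 << 2) = 242 | 4 = 246

246


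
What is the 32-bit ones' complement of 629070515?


629070515 ^ 4294967295 = 3665896780

3665896780


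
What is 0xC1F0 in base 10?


C1F0 hex = 49648 decimal

49648


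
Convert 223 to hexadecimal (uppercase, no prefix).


223 = DF hex

DF


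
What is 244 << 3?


0b11110100 << 3 = 0b11110100000 = 1952

1952


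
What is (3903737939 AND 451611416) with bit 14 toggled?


Step 1: 3903737939 & 451611416 = 145358864
Step 2: 145358864 ^ (1 << 14) = 145358864 ^ 16384 = 145375248

145375248


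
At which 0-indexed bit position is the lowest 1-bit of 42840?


0b1010011101011000. Lowest set bit at position 3

3


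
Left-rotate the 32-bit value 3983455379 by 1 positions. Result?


Rotate 0b11101101011011101011010010010011 left by 1 (32-bit) = 0b11011010110111010110100100100111 = 3671943463

3671943463


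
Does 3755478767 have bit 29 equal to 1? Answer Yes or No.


0b11011111110110000000111011101111, bit 29 = 0. No

No


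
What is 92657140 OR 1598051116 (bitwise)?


0b101100001011101010111110100 | 0b1011111010000000101001100101100 = 0b1011111110001011101011111111100 = 1606801404

1606801404


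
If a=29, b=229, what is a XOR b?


29 ^ 229 = 248

248


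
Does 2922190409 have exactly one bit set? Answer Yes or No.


0b10101110001011010001011001001001. Multiple bits set => No

No


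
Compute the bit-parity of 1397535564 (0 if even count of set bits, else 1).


0b1010011010011001011001101001100 has 15 ones => parity 1

1


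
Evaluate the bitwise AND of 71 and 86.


0b1000111 & 0b1010110 = 0b1000110 = 70

70


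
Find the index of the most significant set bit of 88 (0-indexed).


0b1011000. Highest set bit at position 6

6


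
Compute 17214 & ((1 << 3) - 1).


17214 & 7 = 6

6


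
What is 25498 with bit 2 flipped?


25498 ^ (1 << 2) = 25498 ^ 4 = 25502

25502


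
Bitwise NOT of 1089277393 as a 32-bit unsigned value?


~0b1000000111011010000110111010001 = 0b10111111000100101111001000101110 = 3205689902 (32-bit unsigned)

3205689902


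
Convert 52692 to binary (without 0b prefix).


52692 = 1100110111010100 in binary

1100110111010100


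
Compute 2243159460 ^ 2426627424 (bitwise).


0b10000101101100111110010110100100 ^ 0b10010000101000110110010101100000 = 0b10101000100001000000011000100 = 353403076

353403076


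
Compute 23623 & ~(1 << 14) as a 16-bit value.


23623 & ~(1 << 14) = 7239

7239


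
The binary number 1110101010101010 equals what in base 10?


1110101010101010 in decimal = 60074

60074


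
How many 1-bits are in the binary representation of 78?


0b1001110 has 4 set bits

4


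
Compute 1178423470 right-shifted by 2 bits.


0b1000110001111010101000010101110 >> 2 = 0b10001100011110101010000101011 = 294605867

294605867


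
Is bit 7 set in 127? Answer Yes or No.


0b1111111, bit 7 = 0. No

No


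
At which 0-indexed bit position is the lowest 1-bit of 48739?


0b1011111001100011. Lowest set bit at position 0

0


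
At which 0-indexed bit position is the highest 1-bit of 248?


0b11111000. Highest set bit at position 7

7


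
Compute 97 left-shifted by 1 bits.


0b1100001 << 1 = 0b11000010 = 194

194


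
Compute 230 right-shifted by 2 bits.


0b11100110 >> 2 = 0b111001 = 57

57


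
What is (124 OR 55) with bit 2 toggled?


Step 1: 124 | 55 = 127
Step 2: 127 ^ (1 << 2) = 127 ^ 4 = 123

123


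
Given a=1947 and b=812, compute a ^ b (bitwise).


1947 ^ 812 = 1207

1207


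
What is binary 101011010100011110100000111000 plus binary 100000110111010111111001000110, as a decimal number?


101011010100011110100000111000 + 100000110111010111111001000110 = 1001100001011110110011001111110 = 1278174846

1278174846


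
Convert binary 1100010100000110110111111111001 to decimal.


1100010100000110110111111111001 in decimal = 1652781049

1652781049


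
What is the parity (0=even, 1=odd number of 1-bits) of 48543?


0b1011110110011111 has 12 ones => parity 0

0


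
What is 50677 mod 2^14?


50677 & 16383 = 1525

1525


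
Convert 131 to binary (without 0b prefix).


131 = 10000011 in binary

10000011


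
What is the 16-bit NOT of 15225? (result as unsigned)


~0b11101101111001 = 0b1100010010000110 = 50310 (16-bit unsigned)

50310


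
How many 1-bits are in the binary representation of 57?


0b111001 has 4 set bits

4


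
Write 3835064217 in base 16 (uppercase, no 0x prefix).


3835064217 = E4966F99 hex

E4966F99


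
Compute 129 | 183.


0b10000001 | 0b10110111 = 0b10110111 = 183

183


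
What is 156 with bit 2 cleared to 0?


156 & ~(1 << 2) = 152

152


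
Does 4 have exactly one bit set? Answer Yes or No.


0b100. Only one bit set => Yes

Yes


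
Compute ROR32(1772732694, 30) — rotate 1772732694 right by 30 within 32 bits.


Rotate 0b1101001101010011100000100010110 right by 30 (32-bit) = 0b10100110101001110000010001011001 = 2795963481

2795963481


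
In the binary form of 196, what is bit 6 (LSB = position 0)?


0b11000100, position 6 = 1

1


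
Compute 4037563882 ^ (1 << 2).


4037563882 ^ (1 << 2) = 4037563882 ^ 4 = 4037563886

4037563886


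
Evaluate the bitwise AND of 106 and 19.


0b1101010 & 0b10011 = 0b10 = 2

2


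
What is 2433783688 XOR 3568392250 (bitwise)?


0b10010001000100001001011110001000 ^ 0b11010100101100010101100000111010 = 0b1000101101000011100111110110010 = 1168232370

1168232370


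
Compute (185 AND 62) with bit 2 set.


Step 1: 185 & 62 = 56
Step 2: 56 | (1 << 2) = 56 | 4 = 60

60


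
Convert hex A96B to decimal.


A96B hex = 43371 decimal

43371


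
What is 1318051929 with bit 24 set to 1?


1318051929 | (1 << 24) = 1318051929 | 16777216 = 1334829145

1334829145


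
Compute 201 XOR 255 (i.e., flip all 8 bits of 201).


201 ^ 255 = 54

54


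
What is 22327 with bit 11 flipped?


22327 ^ (1 << 11) = 22327 ^ 2048 = 24375

24375


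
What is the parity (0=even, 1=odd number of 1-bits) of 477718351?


0b11100011110010110011101001111 has 18 ones => parity 0

0


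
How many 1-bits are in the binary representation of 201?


0b11001001 has 4 set bits

4


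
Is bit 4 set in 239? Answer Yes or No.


0b11101111, bit 4 = 0. No

No


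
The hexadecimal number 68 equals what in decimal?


68 hex = 104 decimal

104


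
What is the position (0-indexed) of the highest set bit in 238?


0b11101110. Highest set bit at position 7

7


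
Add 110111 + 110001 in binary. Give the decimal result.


110111 + 110001 = 1101000 = 104

104


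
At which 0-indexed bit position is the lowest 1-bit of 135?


0b10000111. Lowest set bit at position 0

0


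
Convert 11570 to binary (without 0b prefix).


11570 = 10110100110010 in binary

10110100110010


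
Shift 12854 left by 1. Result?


0b11001000110110 << 1 = 0b110010001101100 = 25708

25708


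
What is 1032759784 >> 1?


0b111101100011101010100111101000 >> 1 = 0b11110110001110101010011110100 = 516379892

516379892


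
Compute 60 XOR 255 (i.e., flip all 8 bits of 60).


60 ^ 255 = 195

195


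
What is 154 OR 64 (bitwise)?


0b10011010 | 0b1000000 = 0b11011010 = 218

218


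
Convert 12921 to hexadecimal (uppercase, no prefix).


12921 = 3279 hex

3279


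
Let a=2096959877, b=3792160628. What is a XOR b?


2096959877 ^ 3792160628 = 2667239153

2667239153


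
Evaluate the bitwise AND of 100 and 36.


0b1100100 & 0b100100 = 0b100100 = 36

36


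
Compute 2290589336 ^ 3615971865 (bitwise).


0b10001000100001111001111010011000 ^ 0b11010111100001110101101000011001 = 0b1011111000000001100010010000001 = 1593885825

1593885825


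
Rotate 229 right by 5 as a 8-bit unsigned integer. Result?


Rotate 0b11100101 right by 5 (8-bit) = 0b101111 = 47

47


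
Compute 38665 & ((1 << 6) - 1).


38665 & 63 = 9

9


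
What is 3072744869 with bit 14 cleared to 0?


3072744869 & ~(1 << 14) = 3072728485

3072728485


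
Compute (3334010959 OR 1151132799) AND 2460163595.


Step 1: 3334010959 | 1151132799 = 3334274175
Step 2: 3334274175 & 2460163595 = 2191531019

2191531019


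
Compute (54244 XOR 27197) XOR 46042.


Step 1: 54244 ^ 27197 = 47577
Step 2: 47577 ^ 46042 = 2563

2563


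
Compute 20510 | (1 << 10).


20510 | (1 << 10) = 20510 | 1024 = 21534

21534


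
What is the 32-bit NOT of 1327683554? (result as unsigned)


~0b1001111001000101101011111100010 = 0b10110000110111010010100000011101 = 2967283741 (32-bit unsigned)

2967283741


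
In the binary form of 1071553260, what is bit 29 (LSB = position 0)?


0b111111110111101001101011101100, position 29 = 1

1


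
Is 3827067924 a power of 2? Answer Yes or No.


0b11100100000111000110110000010100. Multiple bits set => No

No


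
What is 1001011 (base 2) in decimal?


1001011 in decimal = 75

75


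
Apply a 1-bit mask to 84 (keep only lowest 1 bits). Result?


84 & 1 = 0

0


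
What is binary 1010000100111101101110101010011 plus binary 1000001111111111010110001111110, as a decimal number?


1010000100111101101110101010011 + 1000001111111111010110001111110 = 10010010100111101000100111010001 = 2459863505

2459863505


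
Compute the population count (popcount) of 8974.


0b10001100001110 has 6 set bits

6


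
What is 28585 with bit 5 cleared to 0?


28585 & ~(1 << 5) = 28553

28553


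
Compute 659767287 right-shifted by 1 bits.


0b100111010100110011111111110111 >> 1 = 0b10011101010011001111111111011 = 329883643

329883643


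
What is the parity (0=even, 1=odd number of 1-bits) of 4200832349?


0b11111010011000111001110101011101 has 20 ones => parity 0

0


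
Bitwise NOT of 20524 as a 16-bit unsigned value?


~0b101000000101100 = 0b1010111111010011 = 45011 (16-bit unsigned)

45011


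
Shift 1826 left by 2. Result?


0b11100100010 << 2 = 0b1110010001000 = 7304

7304


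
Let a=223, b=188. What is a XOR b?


223 ^ 188 = 99

99


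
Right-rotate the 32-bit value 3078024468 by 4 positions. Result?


Rotate 0b10110111011101101110110100010100 right by 4 (32-bit) = 0b1001011011101110110111011010001 = 1266118353

1266118353


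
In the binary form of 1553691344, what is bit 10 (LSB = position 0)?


0b1011100100110110111001011010000, position 10 = 0

0


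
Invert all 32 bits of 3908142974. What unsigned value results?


3908142974 ^ 4294967295 = 386824321

386824321


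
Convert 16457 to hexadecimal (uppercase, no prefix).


16457 = 4049 hex

4049


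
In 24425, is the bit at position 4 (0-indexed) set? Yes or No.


0b101111101101001, bit 4 = 0. No

No


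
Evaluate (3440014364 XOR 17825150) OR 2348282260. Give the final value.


Step 1: 3440014364 ^ 17825150 = 3422914914
Step 2: 3422914914 | 2348282260 = 3489135094

3489135094


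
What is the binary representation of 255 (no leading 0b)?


255 = 11111111 in binary

11111111


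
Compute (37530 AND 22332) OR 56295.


Step 1: 37530 & 22332 = 4632
Step 2: 4632 | 56295 = 56319

56319


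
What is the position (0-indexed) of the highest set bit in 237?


0b11101101. Highest set bit at position 7

7


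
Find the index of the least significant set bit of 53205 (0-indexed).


0b1100111111010101. Lowest set bit at position 0

0


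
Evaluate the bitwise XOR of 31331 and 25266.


0b111101001100011 ^ 0b110001010110010 = 0b1100011010001 = 6353

6353


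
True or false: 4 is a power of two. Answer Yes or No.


0b100. Only one bit set => Yes

Yes


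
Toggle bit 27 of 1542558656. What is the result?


1542558656 ^ (1 << 27) = 1542558656 ^ 134217728 = 1408340928

1408340928


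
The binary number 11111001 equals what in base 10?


11111001 in decimal = 249

249


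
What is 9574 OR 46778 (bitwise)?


0b10010101100110 | 0b1011011010111010 = 0b1011011111111110 = 47102

47102


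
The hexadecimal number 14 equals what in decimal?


14 hex = 20 decimal

20


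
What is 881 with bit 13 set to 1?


881 | (1 << 13) = 881 | 8192 = 9073

9073


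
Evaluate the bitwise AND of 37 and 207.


0b100101 & 0b11001111 = 0b101 = 5

5


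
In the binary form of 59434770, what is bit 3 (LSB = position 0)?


0b11100010101110011100010010, position 3 = 0

0


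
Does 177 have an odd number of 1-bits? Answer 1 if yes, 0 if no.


0b10110001 has 4 ones => parity 0

0


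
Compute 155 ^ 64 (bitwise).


0b10011011 ^ 0b1000000 = 0b11011011 = 219

219


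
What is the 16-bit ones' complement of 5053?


5053 ^ 65535 = 60482

60482


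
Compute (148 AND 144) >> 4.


Step 1: 148 & 144 = 144
Step 2: 144 >> 4 = 9

9


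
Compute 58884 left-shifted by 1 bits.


0b1110011000000100 << 1 = 0b11100110000001000 = 117768

117768


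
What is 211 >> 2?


0b11010011 >> 2 = 0b110100 = 52

52


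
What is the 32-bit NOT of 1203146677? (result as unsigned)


~0b1000111101101101000111110110101 = 0b10111000010010010111000001001010 = 3091820618 (32-bit unsigned)

3091820618


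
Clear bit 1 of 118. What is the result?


118 & ~(1 << 1) = 116

116


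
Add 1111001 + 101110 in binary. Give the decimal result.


1111001 + 101110 = 10100111 = 167

167


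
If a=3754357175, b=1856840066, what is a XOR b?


3754357175 ^ 1856840066 = 2976632885

2976632885


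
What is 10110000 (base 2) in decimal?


10110000 in decimal = 176

176


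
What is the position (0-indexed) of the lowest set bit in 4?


0b100. Lowest set bit at position 2

2


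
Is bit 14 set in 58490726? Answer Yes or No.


0b11011111000111111101100110, bit 14 = 1. Yes

Yes


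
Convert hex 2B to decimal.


2B hex = 43 decimal

43


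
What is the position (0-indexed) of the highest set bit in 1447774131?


0b1010110010010110100011110110011. Highest set bit at position 30

30


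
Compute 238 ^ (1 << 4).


238 ^ (1 << 4) = 238 ^ 16 = 254

254


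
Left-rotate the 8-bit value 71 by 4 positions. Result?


Rotate 0b1000111 left by 4 (8-bit) = 0b1110100 = 116

116


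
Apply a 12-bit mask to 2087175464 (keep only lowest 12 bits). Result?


2087175464 & 4095 = 1320

1320


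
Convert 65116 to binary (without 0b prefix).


65116 = 1111111001011100 in binary

1111111001011100


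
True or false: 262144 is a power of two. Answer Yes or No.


0b1000000000000000000. Only one bit set => Yes

Yes


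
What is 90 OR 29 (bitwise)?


0b1011010 | 0b11101 = 0b1011111 = 95

95


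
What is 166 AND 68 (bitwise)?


0b10100110 & 0b1000100 = 0b100 = 4

4


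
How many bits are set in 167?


0b10100111 has 5 set bits

5


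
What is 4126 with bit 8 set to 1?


4126 | (1 << 8) = 4126 | 256 = 4382

4382


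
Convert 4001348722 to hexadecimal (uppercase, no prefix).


4001348722 = EE7FBC72 hex

EE7FBC72


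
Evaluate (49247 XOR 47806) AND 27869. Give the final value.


Step 1: 49247 ^ 47806 = 31457
Step 2: 31457 & 27869 = 26817

26817


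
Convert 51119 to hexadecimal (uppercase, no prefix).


51119 = C7AF hex

C7AF


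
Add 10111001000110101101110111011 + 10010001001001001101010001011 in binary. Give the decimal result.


10111001000110101101110111011 + 10010001001001001101010001011 = 101001010001111111011001000110 = 692581958

692581958


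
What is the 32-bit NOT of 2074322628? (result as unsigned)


~0b1111011101000111010011011000100 = 0b10000100010111000101100100111011 = 2220644667 (32-bit unsigned)

2220644667


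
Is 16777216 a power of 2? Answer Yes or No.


0b1000000000000000000000000. Only one bit set => Yes

Yes


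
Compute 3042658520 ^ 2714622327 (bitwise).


0b10110101010110110100100011011000 ^ 0b10100001110011011101100101110111 = 0b10100100101101001000110101111 = 345412015

345412015


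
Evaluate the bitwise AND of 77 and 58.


0b1001101 & 0b111010 = 0b1000 = 8

8


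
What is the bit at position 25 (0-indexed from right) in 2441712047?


0b10010001100010011001000110101111, position 25 = 0

0


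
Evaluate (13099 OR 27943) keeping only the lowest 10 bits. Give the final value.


Step 1: 13099 | 27943 = 32559
Step 2: 32559 & 1023 = 815

815


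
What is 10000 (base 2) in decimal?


10000 in decimal = 16

16


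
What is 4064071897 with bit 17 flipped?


4064071897 ^ (1 << 17) = 4064071897 ^ 131072 = 4064202969

4064202969


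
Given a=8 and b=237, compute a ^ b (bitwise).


8 ^ 237 = 229

229


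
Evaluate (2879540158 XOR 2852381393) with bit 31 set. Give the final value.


Step 1: 2879540158 ^ 2852381393 = 27371887
Step 2: 27371887 | (1 << 31) = 27371887 | 2147483648 = 2174855535

2174855535


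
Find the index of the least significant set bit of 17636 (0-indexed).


0b100010011100100. Lowest set bit at position 2

2


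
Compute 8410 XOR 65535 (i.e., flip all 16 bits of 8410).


8410 ^ 65535 = 57125

57125


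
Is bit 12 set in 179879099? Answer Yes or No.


0b1010101110001011110010111011, bit 12 = 1. Yes

Yes


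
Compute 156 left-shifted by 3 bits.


0b10011100 << 3 = 0b10011100000 = 1248

1248


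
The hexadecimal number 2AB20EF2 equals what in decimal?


2AB20EF2 hex = 716312306 decimal

716312306


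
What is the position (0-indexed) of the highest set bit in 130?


0b10000010. Highest set bit at position 7

7


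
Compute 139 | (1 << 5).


139 | (1 << 5) = 139 | 32 = 171

171


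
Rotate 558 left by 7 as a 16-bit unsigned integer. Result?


Rotate 0b1000101110 left by 7 (16-bit) = 0b1011100000001 = 5889

5889


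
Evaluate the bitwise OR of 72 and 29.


0b1001000 | 0b11101 = 0b1011101 = 93

93


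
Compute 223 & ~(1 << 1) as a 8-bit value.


223 & ~(1 << 1) = 221

221


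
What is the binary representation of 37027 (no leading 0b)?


37027 = 1001000010100011 in binary

1001000010100011


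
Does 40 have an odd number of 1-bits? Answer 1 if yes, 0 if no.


0b101000 has 2 ones => parity 0

0


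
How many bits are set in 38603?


0b1001011011001011 has 9 set bits

9


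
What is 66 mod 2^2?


66 & 3 = 2

2


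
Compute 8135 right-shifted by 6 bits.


0b1111111000111 >> 6 = 0b1111111 = 127

127


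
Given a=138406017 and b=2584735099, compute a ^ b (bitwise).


138406017 ^ 2584735099 = 2452620794

2452620794


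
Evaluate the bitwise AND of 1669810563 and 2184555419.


0b1100011100001110100100110000011 & 0b10000010001101011010101110011011 = 0b10000001010000100110000011 = 33884547

33884547


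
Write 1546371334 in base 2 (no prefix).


1546371334 = 1011100001010111100000100000110 in binary

1011100001010111100000100000110


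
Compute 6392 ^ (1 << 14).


6392 ^ (1 << 14) = 6392 ^ 16384 = 22776

22776


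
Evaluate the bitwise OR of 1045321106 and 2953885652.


0b111110010011100101010110010010 | 0b10110000000100001011011111010100 = 0b10111110010111101111011111010110 = 3193894870

3193894870


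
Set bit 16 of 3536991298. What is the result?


3536991298 | (1 << 16) = 3536991298 | 65536 = 3537056834

3537056834


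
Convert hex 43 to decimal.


43 hex = 67 decimal

67


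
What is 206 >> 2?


0b11001110 >> 2 = 0b110011 = 51

51


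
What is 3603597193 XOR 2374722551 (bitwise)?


0b11010110110010101000011110001001 ^ 0b10001101100010110110001111110111 = 0b1011011010000011110010001111110 = 1531044990

1531044990


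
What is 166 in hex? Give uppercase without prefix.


166 = A6 hex

A6


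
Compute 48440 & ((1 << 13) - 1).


48440 & 8191 = 7480

7480


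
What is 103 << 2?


0b1100111 << 2 = 0b110011100 = 412

412


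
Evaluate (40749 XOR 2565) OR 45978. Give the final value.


Step 1: 40749 ^ 2565 = 38184
Step 2: 38184 | 45978 = 47034

47034


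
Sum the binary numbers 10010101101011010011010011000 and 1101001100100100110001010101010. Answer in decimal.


10010101101011010011010011000 + 1101001100100100110001010101010 = 1111100010010000000100101000010 = 2085095746

2085095746


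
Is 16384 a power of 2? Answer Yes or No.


0b100000000000000. Only one bit set => Yes

Yes


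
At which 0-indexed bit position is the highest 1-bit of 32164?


0b111110110100100. Highest set bit at position 14

14


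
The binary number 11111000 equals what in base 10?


11111000 in decimal = 248

248


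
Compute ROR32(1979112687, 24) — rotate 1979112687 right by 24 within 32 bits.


Rotate 0b1110101111101101101110011101111 right by 24 (32-bit) = 0b11110110110111001110111101110101 = 4141674357

4141674357


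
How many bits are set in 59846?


0b1110100111000110 has 9 set bits

9


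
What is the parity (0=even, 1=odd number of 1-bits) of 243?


0b11110011 has 6 ones => parity 0

0


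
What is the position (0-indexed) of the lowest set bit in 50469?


0b1100010100100101. Lowest set bit at position 0

0


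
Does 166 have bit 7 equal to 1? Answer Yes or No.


0b10100110, bit 7 = 1. Yes

Yes


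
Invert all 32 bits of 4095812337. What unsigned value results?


4095812337 ^ 4294967295 = 199154958

199154958


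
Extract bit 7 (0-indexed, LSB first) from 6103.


0b1011111010111, position 7 = 1

1


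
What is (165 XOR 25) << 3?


Step 1: 165 ^ 25 = 188
Step 2: 188 << 3 = 1504

1504


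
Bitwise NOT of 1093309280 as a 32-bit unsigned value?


~0b1000001001010101001001101100000 = 0b10111110110101010110110010011111 = 3201658015 (32-bit unsigned)

3201658015


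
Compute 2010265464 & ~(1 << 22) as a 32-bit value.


2010265464 & ~(1 << 22) = 2006071160

2006071160


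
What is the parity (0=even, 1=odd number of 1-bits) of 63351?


0b1111011101110111 has 13 ones => parity 1

1


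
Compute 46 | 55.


0b101110 | 0b110111 = 0b111111 = 63

63


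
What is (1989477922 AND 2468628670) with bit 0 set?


Step 1: 1989477922 & 2468628670 = 302252066
Step 2: 302252066 | (1 << 0) = 302252066 | 1 = 302252067

302252067


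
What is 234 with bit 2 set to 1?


234 | (1 << 2) = 234 | 4 = 238

238


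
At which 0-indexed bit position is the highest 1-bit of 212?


0b11010100. Highest set bit at position 7

7


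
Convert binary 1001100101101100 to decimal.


1001100101101100 in decimal = 39276

39276


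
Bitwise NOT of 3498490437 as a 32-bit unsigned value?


~0b11010000100001101011101001000101 = 0b101111011110010100010110111010 = 796476858 (32-bit unsigned)

796476858


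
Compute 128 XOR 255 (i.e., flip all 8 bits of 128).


128 ^ 255 = 127

127


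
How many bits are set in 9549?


0b10010101001101 has 7 set bits

7


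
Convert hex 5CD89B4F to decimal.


5CD89B4F hex = 1557699407 decimal

1557699407


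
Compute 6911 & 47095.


0b1101011111111 & 0b1011011111110111 = 0b1001011110111 = 4855

4855


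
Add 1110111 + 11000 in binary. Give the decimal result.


1110111 + 11000 = 10001111 = 143

143


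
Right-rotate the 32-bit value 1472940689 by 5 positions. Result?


Rotate 0b1010111110010110100101010010001 right by 5 (32-bit) = 0b10001010101111100101101001010100 = 2327730772

2327730772


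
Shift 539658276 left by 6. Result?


0b100000001010101000100000100100 << 6 = 0b100000001010101000100000100100000000 = 34538129664

34538129664


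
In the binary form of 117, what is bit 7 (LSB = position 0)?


0b1110101, position 7 = 0

0


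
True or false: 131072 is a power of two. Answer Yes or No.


0b100000000000000000. Only one bit set => Yes

Yes


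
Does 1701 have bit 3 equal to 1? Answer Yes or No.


0b11010100101, bit 3 = 0. No

No


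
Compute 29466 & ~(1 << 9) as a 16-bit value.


29466 & ~(1 << 9) = 28954

28954


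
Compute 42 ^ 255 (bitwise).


0b101010 ^ 0b11111111 = 0b11010101 = 213

213


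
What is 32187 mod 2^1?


32187 & 1 = 1

1


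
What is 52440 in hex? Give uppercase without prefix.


52440 = CCD8 hex

CCD8


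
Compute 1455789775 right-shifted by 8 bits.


0b1010110110001011001011011001111 >> 8 = 0b10101101100010110010110 = 5686678

5686678


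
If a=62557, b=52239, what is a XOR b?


62557 ^ 52239 = 14418

14418


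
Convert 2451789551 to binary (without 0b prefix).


2451789551 = 10010010001000110101011011101111 in binary

10010010001000110101011011101111


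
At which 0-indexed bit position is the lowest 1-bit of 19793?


0b100110101010001. Lowest set bit at position 0

0


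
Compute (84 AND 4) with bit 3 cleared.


Step 1: 84 & 4 = 4
Step 2: 4 & ~(1 << 3) = 4

4


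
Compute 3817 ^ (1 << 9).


3817 ^ (1 << 9) = 3817 ^ 512 = 3305

3305


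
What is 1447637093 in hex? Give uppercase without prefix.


1447637093 = 56493065 hex

56493065


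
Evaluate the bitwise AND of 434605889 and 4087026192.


0b11001111001111000111101000001 & 0b11110011100110110001001000010000 = 0b10001100000110000001000000000 = 293798400

293798400


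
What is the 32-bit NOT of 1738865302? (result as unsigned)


~0b1100111101001001111101010010110 = 0b10011000010110110000010101101001 = 2556101993 (32-bit unsigned)

2556101993


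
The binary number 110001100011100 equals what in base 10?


110001100011100 in decimal = 25372

25372


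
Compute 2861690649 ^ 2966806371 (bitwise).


0b10101010100100011110111100011001 ^ 0b10110000110101011101111101100011 = 0b11010010001000011000001111010 = 440676474

440676474


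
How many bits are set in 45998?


0b1011001110101110 has 10 set bits

10


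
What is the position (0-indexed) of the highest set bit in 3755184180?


0b11011111110100111001000000110100. Highest set bit at position 31

31


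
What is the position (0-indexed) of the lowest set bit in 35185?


0b1000100101110001. Lowest set bit at position 0

0


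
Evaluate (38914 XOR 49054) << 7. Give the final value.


Step 1: 38914 ^ 49054 = 10140
Step 2: 10140 << 7 = 1297920

1297920


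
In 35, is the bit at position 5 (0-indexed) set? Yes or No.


0b100011, bit 5 = 1. Yes

Yes


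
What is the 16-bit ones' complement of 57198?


57198 ^ 65535 = 8337

8337


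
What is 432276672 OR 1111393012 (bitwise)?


0b11001110001000000010011000000 | 0b1000010001111101000001011110100 = 0b1011011111111101000011011110100 = 1543407348

1543407348


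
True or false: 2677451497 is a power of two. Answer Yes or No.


0b10011111100101101010101011101001. Multiple bits set => No

No


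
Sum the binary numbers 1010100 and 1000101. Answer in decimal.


1010100 + 1000101 = 10011001 = 153

153


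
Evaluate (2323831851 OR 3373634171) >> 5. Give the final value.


Step 1: 2323831851 | 3373634171 = 3415727739
Step 2: 3415727739 >> 5 = 106741491

106741491


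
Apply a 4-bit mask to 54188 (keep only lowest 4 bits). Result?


54188 & 15 = 12

12


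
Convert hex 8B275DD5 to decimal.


8B275DD5 hex = 2334612949 decimal

2334612949


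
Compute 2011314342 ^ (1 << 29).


2011314342 ^ (1 << 29) = 2011314342 ^ 536870912 = 1474443430

1474443430


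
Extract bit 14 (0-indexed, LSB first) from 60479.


0b1110110000111111, position 14 = 1

1


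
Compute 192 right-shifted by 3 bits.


0b11000000 >> 3 = 0b11000 = 24

24


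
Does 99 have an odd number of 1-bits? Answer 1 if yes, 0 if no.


0b1100011 has 4 ones => parity 0

0


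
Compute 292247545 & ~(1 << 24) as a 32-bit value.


292247545 & ~(1 << 24) = 275470329

275470329


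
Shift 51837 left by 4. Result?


0b1100101001111101 << 4 = 0b11001010011111010000 = 829392

829392


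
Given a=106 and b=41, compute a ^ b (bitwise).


106 ^ 41 = 67

67


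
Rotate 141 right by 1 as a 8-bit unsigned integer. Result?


Rotate 0b10001101 right by 1 (8-bit) = 0b11000110 = 198

198


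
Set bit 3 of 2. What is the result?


2 | (1 << 3) = 2 | 8 = 10

10


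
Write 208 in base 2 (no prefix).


208 = 11010000 in binary

11010000


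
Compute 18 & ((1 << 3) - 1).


18 & 7 = 2

2


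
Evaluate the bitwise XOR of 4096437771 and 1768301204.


0b11110100001010101010111000001011 ^ 0b1101001011001100010001010010100 = 0b10011101010011001000110010011111 = 2639039647

2639039647


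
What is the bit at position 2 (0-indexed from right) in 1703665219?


0b1100101100010111101111001000011, position 2 = 0

0


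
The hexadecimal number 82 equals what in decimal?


82 hex = 130 decimal

130


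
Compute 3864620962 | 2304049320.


0b11100110010110010110111110100010 | 0b10001001010101010000000010101000 = 0b11101111010111010110111110101010 = 4015878058

4015878058


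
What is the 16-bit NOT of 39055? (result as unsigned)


~0b1001100010001111 = 0b110011101110000 = 26480 (16-bit unsigned)

26480


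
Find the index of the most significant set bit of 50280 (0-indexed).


0b1100010001101000. Highest set bit at position 15

15


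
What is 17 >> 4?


0b10001 >> 4 = 0b1 = 1

1


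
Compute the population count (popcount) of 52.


0b110100 has 3 set bits

3


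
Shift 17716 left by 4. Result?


0b100010100110100 << 4 = 0b1000101001101000000 = 283456

283456


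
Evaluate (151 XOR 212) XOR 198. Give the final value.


Step 1: 151 ^ 212 = 67
Step 2: 67 ^ 198 = 133

133


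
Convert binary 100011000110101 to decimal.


100011000110101 in decimal = 17973

17973


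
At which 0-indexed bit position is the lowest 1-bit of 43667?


0b1010101010010011. Lowest set bit at position 0

0


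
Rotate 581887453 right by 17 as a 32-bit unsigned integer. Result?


Rotate 0b100010101011101110010111011101 right by 17 (32-bit) = 0b1110010111011101001000101010111 = 1928237399

1928237399


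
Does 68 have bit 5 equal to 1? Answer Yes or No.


0b1000100, bit 5 = 0. No

No


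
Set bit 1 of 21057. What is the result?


21057 | (1 << 1) = 21057 | 2 = 21059

21059


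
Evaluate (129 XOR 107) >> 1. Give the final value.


Step 1: 129 ^ 107 = 234
Step 2: 234 >> 1 = 117

117


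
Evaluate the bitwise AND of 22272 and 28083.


0b101011100000000 & 0b110110110110011 = 0b100010100000000 = 17664

17664


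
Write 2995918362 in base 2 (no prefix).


2995918362 = 10110010100100100001011000011010 in binary

10110010100100100001011000011010


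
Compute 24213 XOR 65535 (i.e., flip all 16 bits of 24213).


24213 ^ 65535 = 41322

41322


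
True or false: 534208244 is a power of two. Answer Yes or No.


0b11111110101110101111011110100. Multiple bits set => No

No


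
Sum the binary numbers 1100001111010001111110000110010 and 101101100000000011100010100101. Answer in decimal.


1100001111010001111110000110010 + 101101100000000011100010100101 = 10001111011010010011010011010111 = 2406036695

2406036695


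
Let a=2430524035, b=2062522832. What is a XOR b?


2430524035 ^ 2062522832 = 3929097043

3929097043


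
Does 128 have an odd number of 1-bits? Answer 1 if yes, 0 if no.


0b10000000 has 1 ones => parity 1

1


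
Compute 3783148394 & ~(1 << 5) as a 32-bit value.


3783148394 & ~(1 << 5) = 3783148362

3783148362


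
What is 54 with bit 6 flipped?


54 ^ (1 << 6) = 54 ^ 64 = 118

118


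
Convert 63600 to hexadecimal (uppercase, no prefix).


63600 = F870 hex

F870


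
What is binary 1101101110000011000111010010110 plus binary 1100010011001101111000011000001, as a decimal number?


1101101110000011000111010010110 + 1100010011001101111000011000001 = 11010000001010000111111101010111 = 3492314967

3492314967


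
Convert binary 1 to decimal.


1 in decimal = 1

1


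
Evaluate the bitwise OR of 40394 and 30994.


0b1001110111001010 | 0b111100100010010 = 0b1111110111011010 = 64986

64986


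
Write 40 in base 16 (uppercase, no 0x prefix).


40 = 28 hex

28


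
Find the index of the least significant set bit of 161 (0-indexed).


0b10100001. Lowest set bit at position 0

0


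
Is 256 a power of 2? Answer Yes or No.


0b100000000. Only one bit set => Yes

Yes


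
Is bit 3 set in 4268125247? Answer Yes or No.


0b11111110011001100110110000111111, bit 3 = 1. Yes

Yes


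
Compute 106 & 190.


0b1101010 & 0b10111110 = 0b101010 = 42

42


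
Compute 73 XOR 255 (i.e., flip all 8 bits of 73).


73 ^ 255 = 182

182


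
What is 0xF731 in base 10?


F731 hex = 63281 decimal

63281


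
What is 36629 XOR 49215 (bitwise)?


0b1000111100010101 ^ 0b1100000000111111 = 0b100111100101010 = 20266

20266


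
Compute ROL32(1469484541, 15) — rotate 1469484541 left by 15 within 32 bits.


Rotate 0b1010111100101101000110111111101 left by 15 (32-bit) = 0b1000110111111101010101111001011 = 1191095243

1191095243


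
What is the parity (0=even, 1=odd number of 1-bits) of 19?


0b10011 has 3 ones => parity 1

1


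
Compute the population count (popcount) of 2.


0b10 has 1 set bits

1


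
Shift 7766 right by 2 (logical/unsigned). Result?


0b1111001010110 >> 2 = 0b11110010101 = 1941

1941


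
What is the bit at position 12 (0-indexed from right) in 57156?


0b1101111101000100, position 12 = 1

1
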